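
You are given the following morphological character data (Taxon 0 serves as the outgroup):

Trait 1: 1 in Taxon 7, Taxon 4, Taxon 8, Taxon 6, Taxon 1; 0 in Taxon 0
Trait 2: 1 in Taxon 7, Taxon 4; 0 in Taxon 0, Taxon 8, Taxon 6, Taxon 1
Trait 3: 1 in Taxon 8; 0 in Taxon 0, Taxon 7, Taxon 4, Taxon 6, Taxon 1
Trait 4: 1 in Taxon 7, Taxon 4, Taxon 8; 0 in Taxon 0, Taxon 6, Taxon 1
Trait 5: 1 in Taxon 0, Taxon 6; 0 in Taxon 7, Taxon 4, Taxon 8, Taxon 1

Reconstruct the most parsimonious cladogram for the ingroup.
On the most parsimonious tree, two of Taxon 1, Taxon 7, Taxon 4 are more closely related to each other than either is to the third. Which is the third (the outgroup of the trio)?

Taxon 1

Character polarity is set by the outgroup: the derived state is whichever differs from the outgroup's state, so for Trait 5 the derived state is '0', and for the remaining characters it is '1'.
Trait 1 (derived state '1') is shared by all ingroup taxa — unites the whole ingroup.
Trait 2 (derived state '1') is shared by Taxon 4 and Taxon 7 — a synapomorphy uniting that clade.
Trait 3: derived state '1' in Taxon 8 only — an autapomorphy, so it tells us nothing about relationships among taxa.
Trait 4 (derived state '1') is shared by Taxon 4, Taxon 7, and Taxon 8 — a synapomorphy uniting that clade.
Trait 5 (derived state '0') is shared by Taxon 1, Taxon 4, Taxon 7, and Taxon 8 — a synapomorphy uniting that clade.
Most parsimonious ingroup topology: ((((Taxon 7,Taxon 4),Taxon 8),Taxon 1),Taxon 6).
Taxon 7 and Taxon 4 share a more recent common ancestor with each other than either does with Taxon 1, so Taxon 1 is the least closely related of the three.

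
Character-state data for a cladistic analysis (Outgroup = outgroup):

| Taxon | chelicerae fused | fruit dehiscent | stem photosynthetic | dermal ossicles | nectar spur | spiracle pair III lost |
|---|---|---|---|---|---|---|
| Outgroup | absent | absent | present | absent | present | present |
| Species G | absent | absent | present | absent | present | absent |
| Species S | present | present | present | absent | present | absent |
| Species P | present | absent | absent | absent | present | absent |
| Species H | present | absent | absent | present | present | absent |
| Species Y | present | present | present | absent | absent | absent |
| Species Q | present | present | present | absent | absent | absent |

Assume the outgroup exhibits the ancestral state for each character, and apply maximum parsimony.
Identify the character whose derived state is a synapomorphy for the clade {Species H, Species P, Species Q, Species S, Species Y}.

chelicerae fused

Character polarity is set by the outgroup: the derived state is whichever differs from the outgroup's state, so for stem photosynthetic, nectar spur, spiracle pair III lost the derived state is 'absent', and for the remaining characters it is 'present'.
Only Species H, Species P, Species Q, Species S, and Species Y show the derived state 'present' for chelicerae fused, supporting them as a clade.
fruit dehiscent (derived state 'present') is shared by Species Q, Species S, and Species Y — a synapomorphy uniting that clade.
Only Species H and Species P show the derived state 'absent' for stem photosynthetic, supporting them as a clade.
dermal ossicles: derived state 'present' in Species H only — an autapomorphy, so it tells us nothing about relationships among taxa.
nectar spur (derived state 'absent') is shared by Species Q and Species Y — a synapomorphy uniting that clade.
spiracle pair III lost (derived state 'absent') is shared by all ingroup taxa — unites the whole ingroup.
Most parsimonious ingroup topology: (Species G,((Species S,(Species Y,Species Q)),(Species P,Species H))).
The clade {Species H, Species P, Species Q, Species S, Species Y} is supported by chelicerae fused: its derived state 'present' occurs in exactly those taxa and in no other taxon (including the outgroup).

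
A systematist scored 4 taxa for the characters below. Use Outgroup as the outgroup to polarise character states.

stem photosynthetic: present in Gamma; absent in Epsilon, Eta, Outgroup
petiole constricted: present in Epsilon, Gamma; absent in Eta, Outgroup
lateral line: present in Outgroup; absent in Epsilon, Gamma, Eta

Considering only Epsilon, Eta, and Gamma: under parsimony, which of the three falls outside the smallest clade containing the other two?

Character polarity is set by the outgroup: the derived state is whichever differs from the outgroup's state, so for lateral line the derived state is 'absent', and for the remaining characters it is 'present'.
stem photosynthetic (derived state 'present') is unique to Gamma (autapomorphy; uninformative for grouping).
petiole constricted (derived state 'present') is shared by Epsilon and Gamma — a synapomorphy uniting that clade.
lateral line (derived state 'absent') is shared by all ingroup taxa — unites the whole ingroup.
Most parsimonious ingroup topology: ((Epsilon,Gamma),Eta).
Epsilon and Gamma share a more recent common ancestor with each other than either does with Eta, so Eta is the least closely related of the three.

Eta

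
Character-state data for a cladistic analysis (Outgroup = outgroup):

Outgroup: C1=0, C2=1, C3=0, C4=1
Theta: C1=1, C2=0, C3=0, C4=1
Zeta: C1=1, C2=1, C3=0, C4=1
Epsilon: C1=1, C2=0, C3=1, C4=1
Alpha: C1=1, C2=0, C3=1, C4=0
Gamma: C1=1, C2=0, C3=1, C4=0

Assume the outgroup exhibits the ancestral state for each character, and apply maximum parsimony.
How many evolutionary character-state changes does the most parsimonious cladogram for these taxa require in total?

Character polarity is set by the outgroup: the derived state is whichever differs from the outgroup's state, so for C2, C4 the derived state is '0', and for the remaining characters it is '1'.
C1 (derived state '1') is shared by all ingroup taxa — unites the whole ingroup.
C2: derived state '0' in Alpha, Epsilon, Gamma, and Theta only — synapomorphy for {Alpha, Epsilon, Gamma, Theta}.
C3: derived state '1' in Alpha, Epsilon, and Gamma only — synapomorphy for {Alpha, Epsilon, Gamma}.
Only Alpha and Gamma show the derived state '0' for C4, supporting them as a clade.
Most parsimonious ingroup topology: ((((Alpha,Gamma),Epsilon),Theta),Zeta).
Changes per character on this tree: C1: 1; C2: 1; C3: 1; C4: 1.
Total = 4.

4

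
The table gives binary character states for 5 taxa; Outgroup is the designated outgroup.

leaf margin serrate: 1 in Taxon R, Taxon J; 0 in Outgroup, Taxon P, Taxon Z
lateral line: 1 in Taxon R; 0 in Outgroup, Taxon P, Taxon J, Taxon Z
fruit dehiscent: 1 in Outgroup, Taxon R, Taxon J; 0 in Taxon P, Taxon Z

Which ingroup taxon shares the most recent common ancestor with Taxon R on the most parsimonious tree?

Taxon J

Character polarity is set by the outgroup: the derived state is whichever differs from the outgroup's state, so for fruit dehiscent the derived state is '0', and for the remaining characters it is '1'.
Only Taxon J and Taxon R show the derived state '1' for leaf margin serrate, supporting them as a clade.
lateral line (derived state '1') is unique to Taxon R (autapomorphy; uninformative for grouping).
Only Taxon P and Taxon Z show the derived state '0' for fruit dehiscent, supporting them as a clade.
Most parsimonious ingroup topology: ((Taxon P,Taxon Z),(Taxon R,Taxon J)).
Taxon R and Taxon J form a cherry on this tree, so they are sister taxa.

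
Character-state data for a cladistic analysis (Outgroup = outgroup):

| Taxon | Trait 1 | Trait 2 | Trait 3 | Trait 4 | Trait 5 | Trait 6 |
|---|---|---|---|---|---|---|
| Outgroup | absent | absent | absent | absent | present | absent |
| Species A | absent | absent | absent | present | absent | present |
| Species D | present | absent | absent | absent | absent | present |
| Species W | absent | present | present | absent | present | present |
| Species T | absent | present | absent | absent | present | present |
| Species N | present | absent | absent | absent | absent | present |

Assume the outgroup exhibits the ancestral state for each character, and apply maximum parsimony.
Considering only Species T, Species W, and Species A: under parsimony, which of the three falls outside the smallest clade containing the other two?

Character polarity is set by the outgroup: the derived state is whichever differs from the outgroup's state, so for Trait 5 the derived state is 'absent', and for the remaining characters it is 'present'.
Trait 1: derived state 'present' in Species D and Species N only — synapomorphy for {Species D, Species N}.
Trait 2: derived state 'present' in Species T and Species W only — synapomorphy for {Species T, Species W}.
Trait 3: derived state 'present' in Species W only — an autapomorphy, so it tells us nothing about relationships among taxa.
Trait 4 (derived state 'present') is unique to Species A (autapomorphy; uninformative for grouping).
Trait 5: derived state 'absent' in Species A, Species D, and Species N only — synapomorphy for {Species A, Species D, Species N}.
All ingroup taxa share the derived state 'present' for Trait 6; it defines the ingroup but does not resolve relationships within it.
Most parsimonious ingroup topology: ((Species A,(Species D,Species N)),(Species W,Species T)).
Species T and Species W share a more recent common ancestor with each other than either does with Species A, so Species A is the least closely related of the three.

Species A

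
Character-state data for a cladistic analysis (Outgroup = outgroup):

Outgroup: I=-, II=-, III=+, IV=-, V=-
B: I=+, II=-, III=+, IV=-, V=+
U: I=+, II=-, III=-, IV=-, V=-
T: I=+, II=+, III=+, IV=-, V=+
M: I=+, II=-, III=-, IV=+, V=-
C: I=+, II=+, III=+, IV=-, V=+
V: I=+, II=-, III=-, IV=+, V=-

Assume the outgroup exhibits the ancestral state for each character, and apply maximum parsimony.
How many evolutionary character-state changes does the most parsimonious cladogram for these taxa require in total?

Character polarity is set by the outgroup: the derived state is whichever differs from the outgroup's state, so for III the derived state is '-', and for the remaining characters it is '+'.
All ingroup taxa share the derived state '+' for I; it defines the ingroup but does not resolve relationships within it.
II (derived state '+') is shared by C and T — a synapomorphy uniting that clade.
III: derived state '-' in M, U, and V only — synapomorphy for {M, U, V}.
IV (derived state '+') is shared by M and V — a synapomorphy uniting that clade.
V: derived state '+' in B, C, and T only — synapomorphy for {B, C, T}.
Most parsimonious ingroup topology: ((B,(T,C)),(U,(M,V))).
Changes per character on this tree: I: 1; II: 1; III: 1; IV: 1; V: 1.
Total = 5.

5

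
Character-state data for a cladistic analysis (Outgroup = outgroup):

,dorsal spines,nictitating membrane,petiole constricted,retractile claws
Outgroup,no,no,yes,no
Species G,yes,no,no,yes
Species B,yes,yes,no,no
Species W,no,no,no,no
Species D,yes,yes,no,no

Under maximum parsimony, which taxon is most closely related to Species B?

Character polarity is set by the outgroup: the derived state is whichever differs from the outgroup's state, so for petiole constricted the derived state is 'no', and for the remaining characters it is 'yes'.
Only Species B, Species D, and Species G show the derived state 'yes' for dorsal spines, supporting them as a clade.
nictitating membrane: derived state 'yes' in Species B and Species D only — synapomorphy for {Species B, Species D}.
All ingroup taxa share the derived state 'no' for petiole constricted; it defines the ingroup but does not resolve relationships within it.
retractile claws: derived state 'yes' in Species G only — an autapomorphy, so it tells us nothing about relationships among taxa.
Most parsimonious ingroup topology: ((Species G,(Species B,Species D)),Species W).
Species B and Species D form a cherry on this tree, so they are sister taxa.

Species D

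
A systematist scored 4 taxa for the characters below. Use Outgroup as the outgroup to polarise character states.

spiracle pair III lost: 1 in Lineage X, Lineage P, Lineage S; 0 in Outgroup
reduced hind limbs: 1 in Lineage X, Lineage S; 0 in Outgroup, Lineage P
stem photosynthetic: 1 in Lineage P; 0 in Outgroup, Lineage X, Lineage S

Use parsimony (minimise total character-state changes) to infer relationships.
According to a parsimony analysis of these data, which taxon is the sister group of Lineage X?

The outgroup has state '0' for every character, so '1' is the derived state throughout.
spiracle pair III lost (derived state '1') is shared by all ingroup taxa — unites the whole ingroup.
reduced hind limbs: derived state '1' in Lineage S and Lineage X only — synapomorphy for {Lineage S, Lineage X}.
stem photosynthetic: derived state '1' in Lineage P only — an autapomorphy, so it tells us nothing about relationships among taxa.
Most parsimonious ingroup topology: ((Lineage X,Lineage S),Lineage P).
Lineage X and Lineage S form a cherry on this tree, so they are sister taxa.

Lineage S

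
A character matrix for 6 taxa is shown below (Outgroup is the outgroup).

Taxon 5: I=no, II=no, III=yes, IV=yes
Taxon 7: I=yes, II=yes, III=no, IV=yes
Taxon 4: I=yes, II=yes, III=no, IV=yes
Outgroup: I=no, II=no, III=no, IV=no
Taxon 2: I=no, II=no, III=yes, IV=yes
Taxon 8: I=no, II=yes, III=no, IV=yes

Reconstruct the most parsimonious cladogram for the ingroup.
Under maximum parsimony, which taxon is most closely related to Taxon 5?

Taxon 2

The outgroup has state 'no' for every character, so 'yes' is the derived state throughout.
Only Taxon 4 and Taxon 7 show the derived state 'yes' for I, supporting them as a clade.
Only Taxon 4, Taxon 7, and Taxon 8 show the derived state 'yes' for II, supporting them as a clade.
III: derived state 'yes' in Taxon 2 and Taxon 5 only — synapomorphy for {Taxon 2, Taxon 5}.
All ingroup taxa share the derived state 'yes' for IV; it defines the ingroup but does not resolve relationships within it.
Most parsimonious ingroup topology: ((Taxon 5,Taxon 2),((Taxon 4,Taxon 7),Taxon 8)).
Taxon 5 and Taxon 2 form a cherry on this tree, so they are sister taxa.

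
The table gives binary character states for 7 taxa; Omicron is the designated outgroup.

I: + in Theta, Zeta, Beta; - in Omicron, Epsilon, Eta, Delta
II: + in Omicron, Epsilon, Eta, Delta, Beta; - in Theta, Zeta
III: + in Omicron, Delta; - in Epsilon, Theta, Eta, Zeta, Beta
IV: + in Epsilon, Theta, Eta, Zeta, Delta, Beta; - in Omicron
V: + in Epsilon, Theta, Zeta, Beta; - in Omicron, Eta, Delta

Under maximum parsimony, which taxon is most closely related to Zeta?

Theta

Character polarity is set by the outgroup: the derived state is whichever differs from the outgroup's state, so for II, III the derived state is '-', and for the remaining characters it is '+'.
I: derived state '+' in Beta, Theta, and Zeta only — synapomorphy for {Beta, Theta, Zeta}.
II: derived state '-' in Theta and Zeta only — synapomorphy for {Theta, Zeta}.
III: derived state '-' in Beta, Epsilon, Eta, Theta, and Zeta only — synapomorphy for {Beta, Epsilon, Eta, Theta, Zeta}.
All ingroup taxa share the derived state '+' for IV; it defines the ingroup but does not resolve relationships within it.
Only Beta, Epsilon, Theta, and Zeta show the derived state '+' for V, supporting them as a clade.
Most parsimonious ingroup topology: (((Epsilon,((Theta,Zeta),Beta)),Eta),Delta).
Zeta and Theta form a cherry on this tree, so they are sister taxa.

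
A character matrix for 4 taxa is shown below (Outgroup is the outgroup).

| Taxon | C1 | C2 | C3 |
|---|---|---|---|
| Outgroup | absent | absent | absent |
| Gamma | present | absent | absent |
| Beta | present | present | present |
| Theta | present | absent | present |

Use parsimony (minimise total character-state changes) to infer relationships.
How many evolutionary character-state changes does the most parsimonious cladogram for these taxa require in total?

The outgroup has state 'absent' for every character, so 'present' is the derived state throughout.
All ingroup taxa share the derived state 'present' for C1; it defines the ingroup but does not resolve relationships within it.
C2: derived state 'present' in Beta only — an autapomorphy, so it tells us nothing about relationships among taxa.
Only Beta and Theta show the derived state 'present' for C3, supporting them as a clade.
Most parsimonious ingroup topology: (Gamma,(Beta,Theta)).
Changes per character on this tree: C1: 1; C2: 1; C3: 1.
Total = 3.

3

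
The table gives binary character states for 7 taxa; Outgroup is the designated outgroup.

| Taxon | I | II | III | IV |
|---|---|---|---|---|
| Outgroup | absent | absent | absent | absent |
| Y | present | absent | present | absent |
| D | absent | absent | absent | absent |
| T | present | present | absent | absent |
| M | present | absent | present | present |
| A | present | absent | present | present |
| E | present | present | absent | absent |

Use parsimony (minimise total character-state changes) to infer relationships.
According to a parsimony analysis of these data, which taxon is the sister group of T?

The outgroup has state 'absent' for every character, so 'present' is the derived state throughout.
I: derived state 'present' in A, E, M, T, and Y only — synapomorphy for {A, E, M, T, Y}.
II: derived state 'present' in E and T only — synapomorphy for {E, T}.
III (derived state 'present') is shared by A, M, and Y — a synapomorphy uniting that clade.
IV: derived state 'present' in A and M only — synapomorphy for {A, M}.
Most parsimonious ingroup topology: (((Y,(M,A)),(T,E)),D).
T and E form a cherry on this tree, so they are sister taxa.

E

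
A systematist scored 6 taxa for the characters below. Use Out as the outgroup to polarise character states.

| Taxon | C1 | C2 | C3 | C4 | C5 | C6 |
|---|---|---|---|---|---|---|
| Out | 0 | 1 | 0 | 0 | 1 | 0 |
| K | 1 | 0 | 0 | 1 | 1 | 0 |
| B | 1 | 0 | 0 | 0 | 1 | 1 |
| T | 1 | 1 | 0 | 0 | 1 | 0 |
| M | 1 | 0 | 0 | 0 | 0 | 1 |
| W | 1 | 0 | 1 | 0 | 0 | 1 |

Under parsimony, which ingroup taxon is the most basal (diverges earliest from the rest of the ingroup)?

Character polarity is set by the outgroup: the derived state is whichever differs from the outgroup's state, so for C2, C5 the derived state is '0', and for the remaining characters it is '1'.
All ingroup taxa share the derived state '1' for C1; it defines the ingroup but does not resolve relationships within it.
Only B, K, M, and W show the derived state '0' for C2, supporting them as a clade.
C3: derived state '1' in W only — an autapomorphy, so it tells us nothing about relationships among taxa.
C4 (derived state '1') is unique to K (autapomorphy; uninformative for grouping).
C5 (derived state '0') is shared by M and W — a synapomorphy uniting that clade.
Only B, M, and W show the derived state '1' for C6, supporting them as a clade.
Most parsimonious ingroup topology: ((K,(B,(M,W))),T).
T is sister to the clade containing all other ingroup taxa, so it is the earliest-diverging (most basal) ingroup lineage.

T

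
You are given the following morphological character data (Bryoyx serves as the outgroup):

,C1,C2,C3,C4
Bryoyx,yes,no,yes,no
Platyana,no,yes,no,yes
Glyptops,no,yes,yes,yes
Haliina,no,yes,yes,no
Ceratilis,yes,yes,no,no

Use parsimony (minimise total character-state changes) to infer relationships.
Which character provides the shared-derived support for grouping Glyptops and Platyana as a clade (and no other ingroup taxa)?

Character polarity is set by the outgroup: the derived state is whichever differs from the outgroup's state, so for C1, C3 the derived state is 'no', and for the remaining characters it is 'yes'.
C1: derived state 'no' in Glyptops, Haliina, and Platyana only — synapomorphy for {Glyptops, Haliina, Platyana}.
All ingroup taxa share the derived state 'yes' for C2; it defines the ingroup but does not resolve relationships within it.
C3 (state 'no') occurs in Ceratilis and Platyana but conflicts with the nesting implied by the other characters — most parsimoniously interpreted as homoplasy.
C4: derived state 'yes' in Glyptops and Platyana only — synapomorphy for {Glyptops, Platyana}.
Most parsimonious ingroup topology: (((Platyana,Glyptops),Haliina),Ceratilis).
The clade {Glyptops, Platyana} is supported by C4: its derived state 'yes' occurs in exactly those taxa and in no other taxon (including the outgroup).

C4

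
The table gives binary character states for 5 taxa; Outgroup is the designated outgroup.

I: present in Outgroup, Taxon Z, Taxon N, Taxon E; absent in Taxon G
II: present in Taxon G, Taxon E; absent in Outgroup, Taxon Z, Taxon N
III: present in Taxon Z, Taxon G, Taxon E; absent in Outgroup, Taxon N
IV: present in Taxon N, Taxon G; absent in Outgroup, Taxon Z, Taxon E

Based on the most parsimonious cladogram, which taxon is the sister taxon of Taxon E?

Character polarity is set by the outgroup: the derived state is whichever differs from the outgroup's state, so for I the derived state is 'absent', and for the remaining characters it is 'present'.
I (derived state 'absent') is unique to Taxon G (autapomorphy; uninformative for grouping).
II (derived state 'present') is shared by Taxon E and Taxon G — a synapomorphy uniting that clade.
III (derived state 'present') is shared by Taxon E, Taxon G, and Taxon Z — a synapomorphy uniting that clade.
IV (state 'present') occurs in Taxon G and Taxon N but conflicts with the nesting implied by the other characters — most parsimoniously interpreted as homoplasy.
Most parsimonious ingroup topology: ((Taxon Z,(Taxon G,Taxon E)),Taxon N).
Taxon E and Taxon G form a cherry on this tree, so they are sister taxa.

Taxon G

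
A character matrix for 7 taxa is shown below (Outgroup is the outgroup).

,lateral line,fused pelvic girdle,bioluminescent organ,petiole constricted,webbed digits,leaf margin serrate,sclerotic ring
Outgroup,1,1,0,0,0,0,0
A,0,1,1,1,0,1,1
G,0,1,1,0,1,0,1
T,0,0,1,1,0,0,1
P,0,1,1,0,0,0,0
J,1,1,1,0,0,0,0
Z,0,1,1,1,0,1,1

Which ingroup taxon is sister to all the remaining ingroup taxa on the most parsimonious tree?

Character polarity is set by the outgroup: the derived state is whichever differs from the outgroup's state, so for lateral line, fused pelvic girdle the derived state is '0', and for the remaining characters it is '1'.
Only A, G, P, T, and Z show the derived state '0' for lateral line, supporting them as a clade.
fused pelvic girdle: derived state '0' in T only — an autapomorphy, so it tells us nothing about relationships among taxa.
bioluminescent organ (derived state '1') is shared by all ingroup taxa — unites the whole ingroup.
petiole constricted: derived state '1' in A, T, and Z only — synapomorphy for {A, T, Z}.
webbed digits (derived state '1') is unique to G (autapomorphy; uninformative for grouping).
leaf margin serrate (derived state '1') is shared by A and Z — a synapomorphy uniting that clade.
sclerotic ring: derived state '1' in A, G, T, and Z only — synapomorphy for {A, G, T, Z}.
Most parsimonious ingroup topology: (((((A,Z),T),G),P),J).
J is sister to the clade containing all other ingroup taxa, so it is the earliest-diverging (most basal) ingroup lineage.

J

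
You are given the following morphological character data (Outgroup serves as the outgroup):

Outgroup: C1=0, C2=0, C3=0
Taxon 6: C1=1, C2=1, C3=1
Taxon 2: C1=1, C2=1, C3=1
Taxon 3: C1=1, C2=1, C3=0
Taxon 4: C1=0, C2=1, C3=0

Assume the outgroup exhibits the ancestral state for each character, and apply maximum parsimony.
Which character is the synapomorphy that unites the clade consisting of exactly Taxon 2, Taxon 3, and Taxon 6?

C1

The outgroup has state '0' for every character, so '1' is the derived state throughout.
C1 (derived state '1') is shared by Taxon 2, Taxon 3, and Taxon 6 — a synapomorphy uniting that clade.
C2 (derived state '1') is shared by all ingroup taxa — unites the whole ingroup.
Only Taxon 2 and Taxon 6 show the derived state '1' for C3, supporting them as a clade.
Most parsimonious ingroup topology: (((Taxon 6,Taxon 2),Taxon 3),Taxon 4).
The clade {Taxon 2, Taxon 3, Taxon 6} is supported by C1: its derived state '1' occurs in exactly those taxa and in no other taxon (including the outgroup).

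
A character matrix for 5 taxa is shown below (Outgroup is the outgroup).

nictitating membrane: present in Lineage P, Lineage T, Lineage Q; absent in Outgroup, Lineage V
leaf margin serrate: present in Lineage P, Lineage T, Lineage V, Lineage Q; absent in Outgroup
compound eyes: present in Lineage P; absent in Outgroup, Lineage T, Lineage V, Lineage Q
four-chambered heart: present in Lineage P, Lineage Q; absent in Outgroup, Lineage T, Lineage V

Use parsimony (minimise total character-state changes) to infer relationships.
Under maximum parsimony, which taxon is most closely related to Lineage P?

The outgroup has state 'absent' for every character, so 'present' is the derived state throughout.
nictitating membrane (derived state 'present') is shared by Lineage P, Lineage Q, and Lineage T — a synapomorphy uniting that clade.
leaf margin serrate (derived state 'present') is shared by all ingroup taxa — unites the whole ingroup.
compound eyes (derived state 'present') is unique to Lineage P (autapomorphy; uninformative for grouping).
four-chambered heart: derived state 'present' in Lineage P and Lineage Q only — synapomorphy for {Lineage P, Lineage Q}.
Most parsimonious ingroup topology: (((Lineage P,Lineage Q),Lineage T),Lineage V).
Lineage P and Lineage Q form a cherry on this tree, so they are sister taxa.

Lineage Q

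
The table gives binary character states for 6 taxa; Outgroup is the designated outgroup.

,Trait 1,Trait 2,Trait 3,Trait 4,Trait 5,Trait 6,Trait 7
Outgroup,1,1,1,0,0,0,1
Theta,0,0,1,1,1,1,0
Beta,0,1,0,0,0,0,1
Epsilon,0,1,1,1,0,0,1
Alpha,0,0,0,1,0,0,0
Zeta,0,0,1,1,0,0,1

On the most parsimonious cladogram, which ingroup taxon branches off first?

Beta

Character polarity is set by the outgroup: the derived state is whichever differs from the outgroup's state, so for Trait 1, Trait 2, Trait 3, Trait 7 the derived state is '0', and for the remaining characters it is '1'.
Trait 1 (derived state '0') is shared by all ingroup taxa — unites the whole ingroup.
Only Alpha, Theta, and Zeta show the derived state '0' for Trait 2, supporting them as a clade.
Trait 3 (state '0') occurs in Alpha and Beta but conflicts with the nesting implied by the other characters — most parsimoniously interpreted as homoplasy.
Trait 4 (derived state '1') is shared by Alpha, Epsilon, Theta, and Zeta — a synapomorphy uniting that clade.
Trait 5: derived state '1' in Theta only — an autapomorphy, so it tells us nothing about relationships among taxa.
Trait 6: derived state '1' in Theta only — an autapomorphy, so it tells us nothing about relationships among taxa.
Only Alpha and Theta show the derived state '0' for Trait 7, supporting them as a clade.
Most parsimonious ingroup topology: ((((Theta,Alpha),Zeta),Epsilon),Beta).
Beta is sister to the clade containing all other ingroup taxa, so it is the earliest-diverging (most basal) ingroup lineage.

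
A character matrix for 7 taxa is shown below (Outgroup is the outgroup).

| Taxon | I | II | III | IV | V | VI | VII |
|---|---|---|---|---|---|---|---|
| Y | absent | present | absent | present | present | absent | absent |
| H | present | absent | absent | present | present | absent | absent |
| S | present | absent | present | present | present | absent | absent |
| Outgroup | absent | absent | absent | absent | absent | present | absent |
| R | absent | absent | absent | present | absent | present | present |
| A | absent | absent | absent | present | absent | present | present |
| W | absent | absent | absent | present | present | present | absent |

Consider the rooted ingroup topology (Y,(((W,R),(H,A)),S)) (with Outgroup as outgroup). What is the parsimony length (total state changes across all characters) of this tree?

13

Map each character onto (Y,(((W,R),(H,A)),S)) (rooted by Outgroup) and count the minimum state changes it requires (Fitch parsimony):
I: 2; II: 1; III: 1; IV: 1; V: 3; VI: 3; VII: 2.
Total tree length = 13.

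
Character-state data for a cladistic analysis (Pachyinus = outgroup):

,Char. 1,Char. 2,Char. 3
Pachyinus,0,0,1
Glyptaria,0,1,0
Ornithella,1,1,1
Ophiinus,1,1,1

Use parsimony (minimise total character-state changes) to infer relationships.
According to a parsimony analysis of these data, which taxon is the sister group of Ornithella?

Ophiinus

Character polarity is set by the outgroup: the derived state is whichever differs from the outgroup's state, so for Char. 3 the derived state is '0', and for the remaining characters it is '1'.
Only Ophiinus and Ornithella show the derived state '1' for Char. 1, supporting them as a clade.
All ingroup taxa share the derived state '1' for Char. 2; it defines the ingroup but does not resolve relationships within it.
Char. 3 (derived state '0') is unique to Glyptaria (autapomorphy; uninformative for grouping).
Most parsimonious ingroup topology: (Glyptaria,(Ornithella,Ophiinus)).
Ornithella and Ophiinus form a cherry on this tree, so they are sister taxa.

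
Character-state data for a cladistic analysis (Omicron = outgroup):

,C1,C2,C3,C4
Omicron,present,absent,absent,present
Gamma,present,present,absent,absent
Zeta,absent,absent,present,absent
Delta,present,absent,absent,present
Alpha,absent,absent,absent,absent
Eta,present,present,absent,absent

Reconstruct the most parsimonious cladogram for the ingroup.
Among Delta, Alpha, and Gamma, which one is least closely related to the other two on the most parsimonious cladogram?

Character polarity is set by the outgroup: the derived state is whichever differs from the outgroup's state, so for C1, C4 the derived state is 'absent', and for the remaining characters it is 'present'.
C1: derived state 'absent' in Alpha and Zeta only — synapomorphy for {Alpha, Zeta}.
Only Eta and Gamma show the derived state 'present' for C2, supporting them as a clade.
C3: derived state 'present' in Zeta only — an autapomorphy, so it tells us nothing about relationships among taxa.
Only Alpha, Eta, Gamma, and Zeta show the derived state 'absent' for C4, supporting them as a clade.
Most parsimonious ingroup topology: (((Gamma,Eta),(Zeta,Alpha)),Delta).
Gamma and Alpha share a more recent common ancestor with each other than either does with Delta, so Delta is the least closely related of the three.

Delta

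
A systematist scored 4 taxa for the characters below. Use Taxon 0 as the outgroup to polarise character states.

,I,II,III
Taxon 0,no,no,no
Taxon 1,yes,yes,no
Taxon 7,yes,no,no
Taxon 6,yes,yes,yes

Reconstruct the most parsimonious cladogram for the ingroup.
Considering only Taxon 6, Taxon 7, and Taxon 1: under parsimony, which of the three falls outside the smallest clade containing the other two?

The outgroup has state 'no' for every character, so 'yes' is the derived state throughout.
All ingroup taxa share the derived state 'yes' for I; it defines the ingroup but does not resolve relationships within it.
II: derived state 'yes' in Taxon 1 and Taxon 6 only — synapomorphy for {Taxon 1, Taxon 6}.
III (derived state 'yes') is unique to Taxon 6 (autapomorphy; uninformative for grouping).
Most parsimonious ingroup topology: ((Taxon 1,Taxon 6),Taxon 7).
Taxon 6 and Taxon 1 share a more recent common ancestor with each other than either does with Taxon 7, so Taxon 7 is the least closely related of the three.

Taxon 7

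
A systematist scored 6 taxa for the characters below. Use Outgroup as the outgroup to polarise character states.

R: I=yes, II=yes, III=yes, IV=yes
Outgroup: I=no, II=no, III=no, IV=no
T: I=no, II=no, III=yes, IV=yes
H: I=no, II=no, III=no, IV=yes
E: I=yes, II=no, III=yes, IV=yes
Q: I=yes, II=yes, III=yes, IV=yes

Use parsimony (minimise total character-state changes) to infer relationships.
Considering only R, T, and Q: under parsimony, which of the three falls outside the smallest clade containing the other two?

T

The outgroup has state 'no' for every character, so 'yes' is the derived state throughout.
I (derived state 'yes') is shared by E, Q, and R — a synapomorphy uniting that clade.
II: derived state 'yes' in Q and R only — synapomorphy for {Q, R}.
Only E, Q, R, and T show the derived state 'yes' for III, supporting them as a clade.
IV (derived state 'yes') is shared by all ingroup taxa — unites the whole ingroup.
Most parsimonious ingroup topology: ((((Q,R),E),T),H).
R and Q share a more recent common ancestor with each other than either does with T, so T is the least closely related of the three.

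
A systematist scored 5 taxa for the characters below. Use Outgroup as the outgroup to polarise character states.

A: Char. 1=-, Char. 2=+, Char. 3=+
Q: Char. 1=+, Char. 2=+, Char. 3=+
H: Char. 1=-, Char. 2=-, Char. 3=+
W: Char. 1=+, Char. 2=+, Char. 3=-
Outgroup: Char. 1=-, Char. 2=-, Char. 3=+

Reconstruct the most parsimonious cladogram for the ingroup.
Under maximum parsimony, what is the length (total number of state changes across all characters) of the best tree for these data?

Character polarity is set by the outgroup: the derived state is whichever differs from the outgroup's state, so for Char. 3 the derived state is '-', and for the remaining characters it is '+'.
Only Q and W show the derived state '+' for Char. 1, supporting them as a clade.
Char. 2 (derived state '+') is shared by A, Q, and W — a synapomorphy uniting that clade.
Char. 3: derived state '-' in W only — an autapomorphy, so it tells us nothing about relationships among taxa.
Most parsimonious ingroup topology: ((A,(Q,W)),H).
Changes per character on this tree: Char. 1: 1; Char. 2: 1; Char. 3: 1.
Total = 3.

3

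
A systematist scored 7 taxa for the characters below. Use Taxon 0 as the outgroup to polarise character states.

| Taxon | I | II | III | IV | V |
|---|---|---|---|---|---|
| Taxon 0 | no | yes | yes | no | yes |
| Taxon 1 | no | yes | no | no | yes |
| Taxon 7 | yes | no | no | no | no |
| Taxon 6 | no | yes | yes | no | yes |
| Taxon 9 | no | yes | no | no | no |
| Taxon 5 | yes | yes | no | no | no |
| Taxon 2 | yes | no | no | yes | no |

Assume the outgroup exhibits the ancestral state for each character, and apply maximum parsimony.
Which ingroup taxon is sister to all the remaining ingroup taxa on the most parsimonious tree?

Taxon 6

Character polarity is set by the outgroup: the derived state is whichever differs from the outgroup's state, so for II, III, V the derived state is 'no', and for the remaining characters it is 'yes'.
I (derived state 'yes') is shared by Taxon 2, Taxon 5, and Taxon 7 — a synapomorphy uniting that clade.
Only Taxon 2 and Taxon 7 show the derived state 'no' for II, supporting them as a clade.
III: derived state 'no' in Taxon 1, Taxon 2, Taxon 5, Taxon 7, and Taxon 9 only — synapomorphy for {Taxon 1, Taxon 2, Taxon 5, Taxon 7, Taxon 9}.
IV: derived state 'yes' in Taxon 2 only — an autapomorphy, so it tells us nothing about relationships among taxa.
V: derived state 'no' in Taxon 2, Taxon 5, Taxon 7, and Taxon 9 only — synapomorphy for {Taxon 2, Taxon 5, Taxon 7, Taxon 9}.
Most parsimonious ingroup topology: ((Taxon 1,(((Taxon 7,Taxon 2),Taxon 5),Taxon 9)),Taxon 6).
Taxon 6 is sister to the clade containing all other ingroup taxa, so it is the earliest-diverging (most basal) ingroup lineage.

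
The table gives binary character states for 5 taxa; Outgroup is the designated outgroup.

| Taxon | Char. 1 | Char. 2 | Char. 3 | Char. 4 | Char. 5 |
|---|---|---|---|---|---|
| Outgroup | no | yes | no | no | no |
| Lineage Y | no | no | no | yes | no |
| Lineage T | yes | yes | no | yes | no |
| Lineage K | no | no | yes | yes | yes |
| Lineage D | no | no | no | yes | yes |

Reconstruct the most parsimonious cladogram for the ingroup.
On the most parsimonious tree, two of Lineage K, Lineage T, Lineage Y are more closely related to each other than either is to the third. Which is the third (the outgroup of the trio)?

Lineage T

Character polarity is set by the outgroup: the derived state is whichever differs from the outgroup's state, so for Char. 2 the derived state is 'no', and for the remaining characters it is 'yes'.
Char. 1 (derived state 'yes') is unique to Lineage T (autapomorphy; uninformative for grouping).
Char. 2: derived state 'no' in Lineage D, Lineage K, and Lineage Y only — synapomorphy for {Lineage D, Lineage K, Lineage Y}.
Char. 3 (derived state 'yes') is unique to Lineage K (autapomorphy; uninformative for grouping).
All ingroup taxa share the derived state 'yes' for Char. 4; it defines the ingroup but does not resolve relationships within it.
Char. 5 (derived state 'yes') is shared by Lineage D and Lineage K — a synapomorphy uniting that clade.
Most parsimonious ingroup topology: ((Lineage Y,(Lineage K,Lineage D)),Lineage T).
Lineage Y and Lineage K share a more recent common ancestor with each other than either does with Lineage T, so Lineage T is the least closely related of the three.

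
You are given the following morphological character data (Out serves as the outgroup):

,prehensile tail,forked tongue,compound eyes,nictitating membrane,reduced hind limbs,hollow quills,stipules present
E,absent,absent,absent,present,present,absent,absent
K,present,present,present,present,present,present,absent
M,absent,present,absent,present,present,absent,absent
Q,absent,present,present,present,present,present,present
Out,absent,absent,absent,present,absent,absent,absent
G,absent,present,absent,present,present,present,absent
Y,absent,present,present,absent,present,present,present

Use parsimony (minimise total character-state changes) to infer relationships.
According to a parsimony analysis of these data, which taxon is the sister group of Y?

Q

Character polarity is set by the outgroup: the derived state is whichever differs from the outgroup's state, so for nictitating membrane the derived state is 'absent', and for the remaining characters it is 'present'.
prehensile tail (derived state 'present') is unique to K (autapomorphy; uninformative for grouping).
forked tongue (derived state 'present') is shared by G, K, M, Q, and Y — a synapomorphy uniting that clade.
Only K, Q, and Y show the derived state 'present' for compound eyes, supporting them as a clade.
nictitating membrane: derived state 'absent' in Y only — an autapomorphy, so it tells us nothing about relationships among taxa.
reduced hind limbs (derived state 'present') is shared by all ingroup taxa — unites the whole ingroup.
Only G, K, Q, and Y show the derived state 'present' for hollow quills, supporting them as a clade.
stipules present: derived state 'present' in Q and Y only — synapomorphy for {Q, Y}.
Most parsimonious ingroup topology: ((M,((K,(Y,Q)),G)),E).
Y and Q form a cherry on this tree, so they are sister taxa.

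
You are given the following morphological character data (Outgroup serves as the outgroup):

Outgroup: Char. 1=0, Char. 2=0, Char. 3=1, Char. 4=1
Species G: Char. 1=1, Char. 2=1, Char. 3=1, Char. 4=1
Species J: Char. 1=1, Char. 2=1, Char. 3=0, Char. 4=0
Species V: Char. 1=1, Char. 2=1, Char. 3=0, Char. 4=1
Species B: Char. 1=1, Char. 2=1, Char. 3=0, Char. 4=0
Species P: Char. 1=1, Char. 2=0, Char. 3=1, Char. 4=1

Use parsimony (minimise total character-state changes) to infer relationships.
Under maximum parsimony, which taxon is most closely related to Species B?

Character polarity is set by the outgroup: the derived state is whichever differs from the outgroup's state, so for Char. 3, Char. 4 the derived state is '0', and for the remaining characters it is '1'.
Char. 1 (derived state '1') is shared by all ingroup taxa — unites the whole ingroup.
Char. 2 (derived state '1') is shared by Species B, Species G, Species J, and Species V — a synapomorphy uniting that clade.
Only Species B, Species J, and Species V show the derived state '0' for Char. 3, supporting them as a clade.
Only Species B and Species J show the derived state '0' for Char. 4, supporting them as a clade.
Most parsimonious ingroup topology: ((Species G,((Species J,Species B),Species V)),Species P).
Species B and Species J form a cherry on this tree, so they are sister taxa.

Species J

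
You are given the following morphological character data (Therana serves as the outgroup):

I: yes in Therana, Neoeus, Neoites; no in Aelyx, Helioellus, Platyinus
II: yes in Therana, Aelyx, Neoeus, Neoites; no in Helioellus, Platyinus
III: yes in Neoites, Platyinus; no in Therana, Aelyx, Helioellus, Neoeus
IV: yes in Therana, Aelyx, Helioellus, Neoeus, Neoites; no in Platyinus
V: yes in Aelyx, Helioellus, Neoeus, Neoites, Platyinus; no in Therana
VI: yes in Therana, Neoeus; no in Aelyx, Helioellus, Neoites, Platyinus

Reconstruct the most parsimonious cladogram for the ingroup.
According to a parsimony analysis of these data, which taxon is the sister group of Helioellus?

Platyinus

Character polarity is set by the outgroup: the derived state is whichever differs from the outgroup's state, so for I, II, IV, VI the derived state is 'no', and for the remaining characters it is 'yes'.
I (derived state 'no') is shared by Aelyx, Helioellus, and Platyinus — a synapomorphy uniting that clade.
Only Helioellus and Platyinus show the derived state 'no' for II, supporting them as a clade.
III (state 'yes') occurs in Neoites and Platyinus but conflicts with the nesting implied by the other characters — most parsimoniously interpreted as homoplasy.
IV: derived state 'no' in Platyinus only — an autapomorphy, so it tells us nothing about relationships among taxa.
V (derived state 'yes') is shared by all ingroup taxa — unites the whole ingroup.
VI: derived state 'no' in Aelyx, Helioellus, Neoites, and Platyinus only — synapomorphy for {Aelyx, Helioellus, Neoites, Platyinus}.
Most parsimonious ingroup topology: (((Aelyx,(Helioellus,Platyinus)),Neoites),Neoeus).
Helioellus and Platyinus form a cherry on this tree, so they are sister taxa.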